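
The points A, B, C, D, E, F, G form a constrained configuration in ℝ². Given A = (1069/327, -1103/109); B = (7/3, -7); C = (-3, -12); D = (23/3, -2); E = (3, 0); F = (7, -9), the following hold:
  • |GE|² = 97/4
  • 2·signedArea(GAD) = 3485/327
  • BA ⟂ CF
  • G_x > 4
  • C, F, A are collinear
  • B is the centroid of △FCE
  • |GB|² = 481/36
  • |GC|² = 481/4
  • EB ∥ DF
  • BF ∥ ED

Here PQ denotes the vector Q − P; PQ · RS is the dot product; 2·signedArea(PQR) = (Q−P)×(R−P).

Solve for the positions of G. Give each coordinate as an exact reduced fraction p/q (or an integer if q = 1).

1. G_x = 5  [line -885/109·x + 1438/327·y + 6582/109 = 0 ∩ |GC|² = 481/4]
2. G_y = -9/2  [line -885/109·x + 1438/327·y + 6582/109 = 0 ∩ |GC|² = 481/4]
   → G = (5, -9/2)

G = (5, -9/2)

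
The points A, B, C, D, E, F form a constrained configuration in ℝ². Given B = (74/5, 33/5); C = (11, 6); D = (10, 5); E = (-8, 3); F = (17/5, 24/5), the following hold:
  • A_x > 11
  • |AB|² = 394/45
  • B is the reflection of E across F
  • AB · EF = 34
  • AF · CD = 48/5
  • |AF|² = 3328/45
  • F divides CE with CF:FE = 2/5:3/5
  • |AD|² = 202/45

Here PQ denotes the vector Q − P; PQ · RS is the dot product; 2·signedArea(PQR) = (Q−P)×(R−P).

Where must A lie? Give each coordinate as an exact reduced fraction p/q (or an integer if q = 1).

A = (179/15, 88/15)

1. A_x = 179/15  [AB · EF = 34 ∩ AF · CD = 48/5]
2. A_y = 88/15  [AB · EF = 34 ∩ AF · CD = 48/5]
   → A = (179/15, 88/15)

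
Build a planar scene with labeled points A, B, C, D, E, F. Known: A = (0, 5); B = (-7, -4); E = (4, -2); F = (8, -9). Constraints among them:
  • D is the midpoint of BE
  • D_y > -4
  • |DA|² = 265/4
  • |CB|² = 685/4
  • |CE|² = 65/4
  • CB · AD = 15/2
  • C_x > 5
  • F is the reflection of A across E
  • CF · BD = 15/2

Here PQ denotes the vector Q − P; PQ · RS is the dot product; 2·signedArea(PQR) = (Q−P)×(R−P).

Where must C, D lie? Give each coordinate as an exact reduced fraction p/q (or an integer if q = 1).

1. D_x = -3/2  [D is the midpoint of BE]
2. D_y = -3  [D is the midpoint of BE]
   → D = (-3/2, -3)
3. C_x = 6  [CB · AD = 15/2 ∩ CF · BD = 15/2]
4. C_y = -11/2  [CB · AD = 15/2 ∩ CF · BD = 15/2]
   → C = (6, -11/2)

C = (6, -11/2)
D = (-3/2, -3)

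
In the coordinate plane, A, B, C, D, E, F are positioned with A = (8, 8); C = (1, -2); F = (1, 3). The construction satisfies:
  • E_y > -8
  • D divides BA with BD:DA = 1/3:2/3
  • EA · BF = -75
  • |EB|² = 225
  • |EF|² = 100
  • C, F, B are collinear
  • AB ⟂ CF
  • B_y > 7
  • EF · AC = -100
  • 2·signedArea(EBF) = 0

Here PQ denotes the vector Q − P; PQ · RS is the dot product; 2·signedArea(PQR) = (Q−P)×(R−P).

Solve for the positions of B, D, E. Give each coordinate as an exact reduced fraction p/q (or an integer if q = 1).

1. B_x = 1  [C, F, B are collinear ∩ AB ⟂ CF]
2. B_y = 8  [C, F, B are collinear ∩ AB ⟂ CF]
   → B = (1, 8)
3. D_x = 10/3  [D divides BA with BD:DA = 1/3:2/3]
4. D_y = 8  [D divides BA with BD:DA = 1/3:2/3]
   → D = (10/3, 8)
5. E_x = 1  [2·signedArea(EBF) = 0 ∩ EA · BF = -75]
6. E_y = -7  [2·signedArea(EBF) = 0 ∩ EA · BF = -75]
   → E = (1, -7)

B = (1, 8)
D = (10/3, 8)
E = (1, -7)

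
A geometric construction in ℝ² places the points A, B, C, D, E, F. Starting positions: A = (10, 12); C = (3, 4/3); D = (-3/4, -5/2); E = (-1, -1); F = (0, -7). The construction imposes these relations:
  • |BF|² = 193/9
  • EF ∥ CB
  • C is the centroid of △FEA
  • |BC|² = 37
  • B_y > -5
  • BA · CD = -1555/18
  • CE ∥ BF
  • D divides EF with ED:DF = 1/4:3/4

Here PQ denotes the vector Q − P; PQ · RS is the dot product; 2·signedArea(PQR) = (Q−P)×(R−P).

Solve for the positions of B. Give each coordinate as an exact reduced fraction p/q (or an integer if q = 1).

B = (4, -14/3)

1. B_x = 4  [CE ∥ BF ∩ EF ∥ CB]
2. B_y = -14/3  [CE ∥ BF ∩ EF ∥ CB]
   → B = (4, -14/3)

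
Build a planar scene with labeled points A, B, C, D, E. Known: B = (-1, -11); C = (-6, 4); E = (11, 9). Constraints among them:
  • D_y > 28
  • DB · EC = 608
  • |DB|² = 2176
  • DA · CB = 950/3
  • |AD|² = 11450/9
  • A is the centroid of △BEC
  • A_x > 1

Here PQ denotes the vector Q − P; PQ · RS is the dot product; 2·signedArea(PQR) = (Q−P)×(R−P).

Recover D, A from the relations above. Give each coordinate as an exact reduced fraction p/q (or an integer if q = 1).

A = (4/3, 2/3)
D = (23, 29)

1. D_x = 23  [line 17·x + 5·y + -536 = 0 ∩ |DB|² = 2176]
2. D_y = 29  [line 17·x + 5·y + -536 = 0 ∩ |DB|² = 2176]
   → D = (23, 29)
3. A_x = 4/3  [A is the centroid of △BEC]
4. A_y = 2/3  [A is the centroid of △BEC]
   → A = (4/3, 2/3)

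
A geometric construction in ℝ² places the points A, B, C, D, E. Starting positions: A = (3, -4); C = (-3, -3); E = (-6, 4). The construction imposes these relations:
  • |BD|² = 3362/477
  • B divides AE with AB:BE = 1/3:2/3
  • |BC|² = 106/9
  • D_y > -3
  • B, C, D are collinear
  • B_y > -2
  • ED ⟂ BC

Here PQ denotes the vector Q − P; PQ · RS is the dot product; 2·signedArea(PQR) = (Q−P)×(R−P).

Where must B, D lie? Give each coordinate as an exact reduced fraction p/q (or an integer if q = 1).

B = (0, -4/3)
D = (-123/53, -139/53)

1. B_x = 0  [B divides AE with AB:BE = 1/3:2/3]
2. B_y = -4/3  [B divides AE with AB:BE = 1/3:2/3]
   → B = (0, -4/3)
3. D_x = -123/53  [B, C, D are collinear ∩ ED ⟂ BC]
4. D_y = -139/53  [B, C, D are collinear ∩ ED ⟂ BC]
   → D = (-123/53, -139/53)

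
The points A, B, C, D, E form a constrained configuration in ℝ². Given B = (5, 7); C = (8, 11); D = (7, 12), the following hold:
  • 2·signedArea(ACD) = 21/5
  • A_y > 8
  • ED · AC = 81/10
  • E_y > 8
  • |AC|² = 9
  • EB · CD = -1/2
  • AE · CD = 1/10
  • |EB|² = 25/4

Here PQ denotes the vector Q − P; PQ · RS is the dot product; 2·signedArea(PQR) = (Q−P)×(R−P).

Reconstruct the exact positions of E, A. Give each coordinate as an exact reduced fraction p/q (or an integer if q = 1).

A = (31/5, 43/5)
E = (13/2, 9)

1. E_x = 13/2  [line 1·x + -1·y + 5/2 = 0 ∩ |EB|² = 25/4]
2. E_y = 9  [line 1·x + -1·y + 5/2 = 0 ∩ |EB|² = 25/4]
   → E = (13/2, 9)
3. A_x = 31/5  [AE · CD = 1/10 ∩ 2·signedArea(ACD) = 21/5]
4. A_y = 43/5  [AE · CD = 1/10 ∩ 2·signedArea(ACD) = 21/5]
   → A = (31/5, 43/5)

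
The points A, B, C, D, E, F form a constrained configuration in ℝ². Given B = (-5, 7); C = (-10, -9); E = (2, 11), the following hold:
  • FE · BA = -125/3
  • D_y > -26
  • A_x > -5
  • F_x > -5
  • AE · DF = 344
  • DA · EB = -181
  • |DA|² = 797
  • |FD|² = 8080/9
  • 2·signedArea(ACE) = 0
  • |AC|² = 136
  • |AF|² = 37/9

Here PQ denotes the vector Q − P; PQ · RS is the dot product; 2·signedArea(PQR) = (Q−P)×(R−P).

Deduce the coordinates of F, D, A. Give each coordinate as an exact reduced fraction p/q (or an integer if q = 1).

A = (-4, 1)
D = (-15, -25)
F = (-13/3, 3)

1. A_x = -4  [line -20·x + 12·y + -92 = 0 ∩ |AC|² = 136]
2. A_y = 1  [line -20·x + 12·y + -92 = 0 ∩ |AC|² = 136]
   → A = (-4, 1)
3. F_x = -13/3  [line -1·x + 6·y + -67/3 = 0 ∩ |AF|² = 37/9]
4. F_y = 3  [line -1·x + 6·y + -67/3 = 0 ∩ |AF|² = 37/9]
   → F = (-13/3, 3)
5. D_x = -15  [DA · EB = -181 ∩ AE · DF = 344]
6. D_y = -25  [DA · EB = -181 ∩ AE · DF = 344]
   → D = (-15, -25)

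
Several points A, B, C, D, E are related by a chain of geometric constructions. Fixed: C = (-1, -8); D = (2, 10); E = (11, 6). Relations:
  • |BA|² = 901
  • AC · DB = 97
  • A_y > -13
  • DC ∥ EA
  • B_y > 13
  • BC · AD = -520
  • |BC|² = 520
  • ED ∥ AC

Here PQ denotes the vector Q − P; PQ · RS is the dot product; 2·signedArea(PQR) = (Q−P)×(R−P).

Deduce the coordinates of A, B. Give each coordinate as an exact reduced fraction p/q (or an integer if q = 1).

A = (8, -12)
B = (-7, 14)

1. A_x = 8  [ED ∥ AC ∩ DC ∥ EA]
2. A_y = -12  [ED ∥ AC ∩ DC ∥ EA]
   → A = (8, -12)
3. B_x = -7  [BC · AD = -520 ∩ AC · DB = 97]
4. B_y = 14  [BC · AD = -520 ∩ AC · DB = 97]
   → B = (-7, 14)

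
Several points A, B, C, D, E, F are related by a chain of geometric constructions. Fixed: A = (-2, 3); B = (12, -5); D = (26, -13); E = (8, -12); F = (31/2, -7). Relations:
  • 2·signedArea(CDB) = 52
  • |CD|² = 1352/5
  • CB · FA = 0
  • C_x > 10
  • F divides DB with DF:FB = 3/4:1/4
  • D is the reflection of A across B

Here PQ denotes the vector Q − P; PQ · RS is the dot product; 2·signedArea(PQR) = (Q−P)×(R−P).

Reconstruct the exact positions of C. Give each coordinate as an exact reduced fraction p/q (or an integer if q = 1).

C = (52/5, -39/5)

1. C_x = 52/5  [CB · FA = 0 ∩ 2·signedArea(CDB) = 52]
2. C_y = -39/5  [CB · FA = 0 ∩ 2·signedArea(CDB) = 52]
   → C = (52/5, -39/5)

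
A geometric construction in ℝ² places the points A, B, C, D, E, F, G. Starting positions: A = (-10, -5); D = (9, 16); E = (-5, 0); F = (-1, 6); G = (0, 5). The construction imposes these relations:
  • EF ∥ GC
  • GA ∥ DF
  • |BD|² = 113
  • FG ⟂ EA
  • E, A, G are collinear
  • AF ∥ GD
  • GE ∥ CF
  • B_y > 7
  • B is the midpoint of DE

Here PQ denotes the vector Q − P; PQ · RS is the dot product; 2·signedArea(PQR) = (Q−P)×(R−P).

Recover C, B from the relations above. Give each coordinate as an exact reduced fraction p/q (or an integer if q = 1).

1. C_x = 4  [GE ∥ CF ∩ EF ∥ GC]
2. C_y = 11  [GE ∥ CF ∩ EF ∥ GC]
   → C = (4, 11)
3. B_x = 2  [B is the midpoint of DE]
4. B_y = 8  [B is the midpoint of DE]
   → B = (2, 8)

B = (2, 8)
C = (4, 11)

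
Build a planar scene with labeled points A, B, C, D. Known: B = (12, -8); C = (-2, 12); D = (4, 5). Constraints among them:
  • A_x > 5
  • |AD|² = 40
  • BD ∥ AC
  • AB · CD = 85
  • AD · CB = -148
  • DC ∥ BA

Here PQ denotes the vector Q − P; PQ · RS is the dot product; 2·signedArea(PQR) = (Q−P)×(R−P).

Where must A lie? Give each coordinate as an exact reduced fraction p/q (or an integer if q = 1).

1. A_x = 6  [BD ∥ AC ∩ DC ∥ BA]
2. A_y = -1  [BD ∥ AC ∩ DC ∥ BA]
   → A = (6, -1)

A = (6, -1)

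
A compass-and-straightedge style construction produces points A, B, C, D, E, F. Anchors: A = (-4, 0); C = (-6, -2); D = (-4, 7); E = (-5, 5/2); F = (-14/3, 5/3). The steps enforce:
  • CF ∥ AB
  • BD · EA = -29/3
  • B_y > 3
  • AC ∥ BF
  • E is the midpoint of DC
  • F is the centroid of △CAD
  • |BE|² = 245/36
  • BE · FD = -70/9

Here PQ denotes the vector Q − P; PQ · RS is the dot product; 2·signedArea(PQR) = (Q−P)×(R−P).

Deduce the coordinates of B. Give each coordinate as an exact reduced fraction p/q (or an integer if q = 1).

B = (-8/3, 11/3)

1. B_x = -8/3  [AC ∥ BF ∩ CF ∥ AB]
2. B_y = 11/3  [AC ∥ BF ∩ CF ∥ AB]
   → B = (-8/3, 11/3)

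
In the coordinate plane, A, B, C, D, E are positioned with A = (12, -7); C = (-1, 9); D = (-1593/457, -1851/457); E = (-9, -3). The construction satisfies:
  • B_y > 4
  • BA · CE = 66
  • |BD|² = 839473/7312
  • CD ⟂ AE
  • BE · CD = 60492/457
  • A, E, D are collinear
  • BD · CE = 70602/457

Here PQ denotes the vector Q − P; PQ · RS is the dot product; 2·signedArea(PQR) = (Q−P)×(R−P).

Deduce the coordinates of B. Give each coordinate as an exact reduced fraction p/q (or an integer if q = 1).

B = (9/4, 5)

1. B_x = 9/4  [BD · CE = 70602/457 ∩ BE · CD = 60492/457]
2. B_y = 5  [BD · CE = 70602/457 ∩ BE · CD = 60492/457]
   → B = (9/4, 5)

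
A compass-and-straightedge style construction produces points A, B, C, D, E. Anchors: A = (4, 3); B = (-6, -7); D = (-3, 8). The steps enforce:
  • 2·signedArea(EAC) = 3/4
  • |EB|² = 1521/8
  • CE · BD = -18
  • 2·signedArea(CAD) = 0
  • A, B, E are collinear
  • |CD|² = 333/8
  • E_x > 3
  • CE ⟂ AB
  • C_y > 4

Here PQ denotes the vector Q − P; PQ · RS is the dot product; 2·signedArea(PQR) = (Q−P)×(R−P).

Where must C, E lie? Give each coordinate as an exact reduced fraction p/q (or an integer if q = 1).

C = (9/4, 17/4)
E = (15/4, 11/4)

1. E_x = 15/4  [line 10·x + -10·y + -10 = 0 ∩ |EB|² = 1521/8]
2. E_y = 11/4  [line 10·x + -10·y + -10 = 0 ∩ |EB|² = 1521/8]
   → E = (15/4, 11/4)
3. C_x = 9/4  [2·signedArea(CAD) = 0 ∩ CE ⟂ AB]
4. C_y = 17/4  [2·signedArea(CAD) = 0 ∩ CE ⟂ AB]
   → C = (9/4, 17/4)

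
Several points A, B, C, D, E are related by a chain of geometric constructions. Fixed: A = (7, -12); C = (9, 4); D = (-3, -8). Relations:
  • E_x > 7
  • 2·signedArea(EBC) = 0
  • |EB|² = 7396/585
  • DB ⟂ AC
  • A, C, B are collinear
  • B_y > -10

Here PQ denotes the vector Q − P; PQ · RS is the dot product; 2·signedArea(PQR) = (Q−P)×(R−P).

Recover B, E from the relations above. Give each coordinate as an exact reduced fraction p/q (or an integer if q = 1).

1. B_x = 477/65  [A, C, B are collinear ∩ DB ⟂ AC]
2. B_y = -604/65  [A, C, B are collinear ∩ DB ⟂ AC]
   → B = (477/65, -604/65)
3. E_x = 1517/195  [line -864/65·x + 108/65·y + 7344/65 = 0 ∩ |EB|² = 7396/585]
4. E_y = -1124/195  [line -864/65·x + 108/65·y + 7344/65 = 0 ∩ |EB|² = 7396/585]
   → E = (1517/195, -1124/195)

B = (477/65, -604/65)
E = (1517/195, -1124/195)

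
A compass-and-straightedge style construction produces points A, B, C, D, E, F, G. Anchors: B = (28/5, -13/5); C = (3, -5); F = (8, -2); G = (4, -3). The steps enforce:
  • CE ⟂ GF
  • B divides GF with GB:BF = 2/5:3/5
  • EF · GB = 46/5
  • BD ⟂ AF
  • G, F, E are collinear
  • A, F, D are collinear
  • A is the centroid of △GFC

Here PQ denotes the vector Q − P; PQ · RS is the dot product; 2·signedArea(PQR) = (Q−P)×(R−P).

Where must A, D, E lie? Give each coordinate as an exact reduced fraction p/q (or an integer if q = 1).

1. A_x = 5  [A is the centroid of △GFC]
2. A_y = -10/3  [A is the centroid of △GFC]
   → A = (5, -10/3)
3. D_x = 560/97  [A, F, D are collinear ∩ BD ⟂ AF]
4. D_y = -290/97  [A, F, D are collinear ∩ BD ⟂ AF]
   → D = (560/97, -290/97)
5. E_x = 44/17  [G, F, E are collinear ∩ CE ⟂ GF]
6. E_y = -57/17  [G, F, E are collinear ∩ CE ⟂ GF]
   → E = (44/17, -57/17)

A = (5, -10/3)
D = (560/97, -290/97)
E = (44/17, -57/17)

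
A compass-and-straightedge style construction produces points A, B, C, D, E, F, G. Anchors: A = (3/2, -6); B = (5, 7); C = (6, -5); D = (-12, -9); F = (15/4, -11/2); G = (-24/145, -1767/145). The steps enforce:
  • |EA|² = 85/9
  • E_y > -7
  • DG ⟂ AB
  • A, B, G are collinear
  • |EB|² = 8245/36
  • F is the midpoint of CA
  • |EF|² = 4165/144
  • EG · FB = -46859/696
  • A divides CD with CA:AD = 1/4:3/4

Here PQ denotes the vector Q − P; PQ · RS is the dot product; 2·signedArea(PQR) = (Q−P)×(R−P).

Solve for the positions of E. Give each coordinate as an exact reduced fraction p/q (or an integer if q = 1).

1. E_x = -3/2  [line -5/4·x + -25/2·y + -2045/24 = 0 ∩ |EA|² = 85/9]
2. E_y = -20/3  [line -5/4·x + -25/2·y + -2045/24 = 0 ∩ |EA|² = 85/9]
   → E = (-3/2, -20/3)

E = (-3/2, -20/3)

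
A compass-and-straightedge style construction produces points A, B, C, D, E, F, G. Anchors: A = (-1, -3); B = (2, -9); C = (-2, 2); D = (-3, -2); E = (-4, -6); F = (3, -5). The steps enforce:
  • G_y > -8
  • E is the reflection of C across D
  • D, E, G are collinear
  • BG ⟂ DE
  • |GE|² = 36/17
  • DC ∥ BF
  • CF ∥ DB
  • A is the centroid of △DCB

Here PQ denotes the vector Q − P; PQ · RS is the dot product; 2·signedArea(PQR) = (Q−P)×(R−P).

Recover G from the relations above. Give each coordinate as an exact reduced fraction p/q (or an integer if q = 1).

1. G_x = -74/17  [D, E, G are collinear ∩ BG ⟂ DE]
2. G_y = -126/17  [D, E, G are collinear ∩ BG ⟂ DE]
   → G = (-74/17, -126/17)

G = (-74/17, -126/17)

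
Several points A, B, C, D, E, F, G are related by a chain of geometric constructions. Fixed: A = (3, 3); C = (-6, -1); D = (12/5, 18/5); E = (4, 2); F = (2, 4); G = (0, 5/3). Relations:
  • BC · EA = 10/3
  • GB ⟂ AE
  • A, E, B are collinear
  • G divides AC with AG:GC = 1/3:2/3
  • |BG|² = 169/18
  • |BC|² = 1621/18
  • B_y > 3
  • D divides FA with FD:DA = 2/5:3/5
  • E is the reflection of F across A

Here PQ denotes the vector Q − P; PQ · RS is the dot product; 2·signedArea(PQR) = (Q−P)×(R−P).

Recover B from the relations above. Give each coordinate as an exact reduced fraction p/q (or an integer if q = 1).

B = (13/6, 23/6)

1. B_x = 13/6  [A, E, B are collinear ∩ GB ⟂ AE]
2. B_y = 23/6  [A, E, B are collinear ∩ GB ⟂ AE]
   → B = (13/6, 23/6)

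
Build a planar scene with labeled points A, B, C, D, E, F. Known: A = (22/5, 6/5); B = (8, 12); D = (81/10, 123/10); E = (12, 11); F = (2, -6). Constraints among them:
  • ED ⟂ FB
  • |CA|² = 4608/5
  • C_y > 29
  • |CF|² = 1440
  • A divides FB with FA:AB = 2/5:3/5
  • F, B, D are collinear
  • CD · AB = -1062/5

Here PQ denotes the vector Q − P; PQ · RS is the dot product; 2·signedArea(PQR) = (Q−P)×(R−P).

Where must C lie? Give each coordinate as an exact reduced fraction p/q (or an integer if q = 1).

C = (14, 30)

1. C_x = 14  [line -18/5·x + -54/5·y + 1872/5 = 0 ∩ |CA|² = 4608/5]
2. C_y = 30  [line -18/5·x + -54/5·y + 1872/5 = 0 ∩ |CA|² = 4608/5]
   → C = (14, 30)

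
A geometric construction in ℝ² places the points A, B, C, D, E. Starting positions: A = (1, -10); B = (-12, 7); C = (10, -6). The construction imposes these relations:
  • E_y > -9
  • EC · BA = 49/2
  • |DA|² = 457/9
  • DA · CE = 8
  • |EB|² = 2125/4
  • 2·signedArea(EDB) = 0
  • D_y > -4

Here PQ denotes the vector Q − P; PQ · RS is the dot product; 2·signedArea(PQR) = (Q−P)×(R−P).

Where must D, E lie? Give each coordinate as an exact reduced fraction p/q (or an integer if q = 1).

1. E_x = 11/2  [line -13·x + 17·y + 415/2 = 0 ∩ |EB|² = 2125/4]
2. E_y = -8  [line -13·x + 17·y + 415/2 = 0 ∩ |EB|² = 2125/4]
   → E = (11/2, -8)
3. D_x = -1/3  [DA · CE = 8 ∩ 2·signedArea(EDB) = 0]
4. D_y = -3  [DA · CE = 8 ∩ 2·signedArea(EDB) = 0]
   → D = (-1/3, -3)

D = (-1/3, -3)
E = (11/2, -8)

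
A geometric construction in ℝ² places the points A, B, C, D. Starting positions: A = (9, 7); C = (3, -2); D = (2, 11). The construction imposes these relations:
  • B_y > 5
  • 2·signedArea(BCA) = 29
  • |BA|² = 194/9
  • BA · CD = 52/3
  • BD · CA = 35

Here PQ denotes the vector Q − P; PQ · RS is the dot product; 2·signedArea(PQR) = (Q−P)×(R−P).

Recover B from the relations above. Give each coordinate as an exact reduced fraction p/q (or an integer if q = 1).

1. B_x = 14/3  [2·signedArea(BCA) = 29 ∩ BD · CA = 35]
2. B_y = 16/3  [2·signedArea(BCA) = 29 ∩ BD · CA = 35]
   → B = (14/3, 16/3)

B = (14/3, 16/3)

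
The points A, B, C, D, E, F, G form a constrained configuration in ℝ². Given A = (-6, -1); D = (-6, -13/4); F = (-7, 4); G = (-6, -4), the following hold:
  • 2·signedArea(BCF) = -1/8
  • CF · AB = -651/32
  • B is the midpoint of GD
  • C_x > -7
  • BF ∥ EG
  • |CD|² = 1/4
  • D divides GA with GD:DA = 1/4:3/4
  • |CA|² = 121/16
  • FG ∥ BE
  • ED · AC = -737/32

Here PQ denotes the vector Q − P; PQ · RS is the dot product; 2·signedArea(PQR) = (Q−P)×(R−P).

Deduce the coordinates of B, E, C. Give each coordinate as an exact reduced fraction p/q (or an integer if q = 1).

1. B_x = -6  [B is the midpoint of GD]
2. B_y = -29/8  [B is the midpoint of GD]
   → B = (-6, -29/8)
3. E_x = -5  [BF ∥ EG ∩ FG ∥ BE]
4. E_y = -93/8  [BF ∥ EG ∩ FG ∥ BE]
   → E = (-5, -93/8)
5. C_x = -6  [CF · AB = -651/32 ∩ 2·signedArea(BCF) = -1/8]
6. C_y = -15/4  [CF · AB = -651/32 ∩ 2·signedArea(BCF) = -1/8]
   → C = (-6, -15/4)

B = (-6, -29/8)
C = (-6, -15/4)
E = (-5, -93/8)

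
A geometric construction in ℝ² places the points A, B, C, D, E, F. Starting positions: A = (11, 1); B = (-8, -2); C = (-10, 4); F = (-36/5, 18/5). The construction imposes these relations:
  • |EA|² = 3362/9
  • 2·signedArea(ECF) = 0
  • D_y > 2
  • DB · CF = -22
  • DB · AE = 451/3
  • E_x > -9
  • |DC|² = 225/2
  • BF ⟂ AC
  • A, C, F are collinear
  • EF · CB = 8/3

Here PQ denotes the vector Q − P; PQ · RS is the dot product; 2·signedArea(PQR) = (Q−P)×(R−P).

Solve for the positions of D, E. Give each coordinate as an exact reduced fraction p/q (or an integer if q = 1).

D = (1/2, 5/2)
E = (-122/15, 56/15)

1. D_x = 1/2  [line -14/5·x + 2/5·y + 2/5 = 0 ∩ |DC|² = 225/2]
2. D_y = 5/2  [line -14/5·x + 2/5·y + 2/5 = 0 ∩ |DC|² = 225/2]
   → D = (1/2, 5/2)
3. E_x = -122/15  [2·signedArea(ECF) = 0 ∩ DB · AE = 451/3]
4. E_y = 56/15  [2·signedArea(ECF) = 0 ∩ DB · AE = 451/3]
   → E = (-122/15, 56/15)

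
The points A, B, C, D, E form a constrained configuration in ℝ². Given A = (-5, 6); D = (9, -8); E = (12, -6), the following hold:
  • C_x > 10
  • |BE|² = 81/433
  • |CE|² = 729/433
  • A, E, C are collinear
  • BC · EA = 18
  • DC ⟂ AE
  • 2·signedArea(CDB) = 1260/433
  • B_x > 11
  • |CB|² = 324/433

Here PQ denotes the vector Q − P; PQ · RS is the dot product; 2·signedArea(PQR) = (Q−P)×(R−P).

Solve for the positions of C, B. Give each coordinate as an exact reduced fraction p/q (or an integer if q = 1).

1. C_x = 4737/433  [A, E, C are collinear ∩ DC ⟂ AE]
2. C_y = -2274/433  [A, E, C are collinear ∩ DC ⟂ AE]
   → C = (4737/433, -2274/433)
3. B_x = 5043/433  [line 17·x + -12·y + -267 = 0 ∩ |BE|² = 81/433]
4. B_y = -2490/433  [line 17·x + -12·y + -267 = 0 ∩ |BE|² = 81/433]
   → B = (5043/433, -2490/433)

B = (5043/433, -2490/433)
C = (4737/433, -2274/433)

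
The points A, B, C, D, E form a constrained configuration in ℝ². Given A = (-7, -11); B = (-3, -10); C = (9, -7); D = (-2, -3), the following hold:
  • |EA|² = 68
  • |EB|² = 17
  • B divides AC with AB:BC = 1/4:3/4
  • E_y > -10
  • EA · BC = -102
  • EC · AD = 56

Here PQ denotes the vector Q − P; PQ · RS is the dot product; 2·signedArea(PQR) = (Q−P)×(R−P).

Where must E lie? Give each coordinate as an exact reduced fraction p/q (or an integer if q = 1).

1. E_x = 1  [EA · BC = -102 ∩ EC · AD = 56]
2. E_y = -9  [EA · BC = -102 ∩ EC · AD = 56]
   → E = (1, -9)

E = (1, -9)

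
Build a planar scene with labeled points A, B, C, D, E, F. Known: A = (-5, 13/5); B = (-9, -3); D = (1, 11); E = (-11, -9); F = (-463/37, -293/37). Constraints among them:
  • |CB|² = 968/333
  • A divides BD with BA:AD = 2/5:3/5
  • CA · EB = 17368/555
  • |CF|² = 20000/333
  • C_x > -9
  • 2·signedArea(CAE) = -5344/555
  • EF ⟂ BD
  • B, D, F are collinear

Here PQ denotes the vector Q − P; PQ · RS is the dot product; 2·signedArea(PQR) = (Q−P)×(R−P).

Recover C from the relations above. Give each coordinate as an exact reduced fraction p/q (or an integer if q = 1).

C = (-889/111, -179/111)

1. C_x = -889/111  [2·signedArea(CAE) = -5344/555 ∩ CA · EB = 17368/555]
2. C_y = -179/111  [2·signedArea(CAE) = -5344/555 ∩ CA · EB = 17368/555]
   → C = (-889/111, -179/111)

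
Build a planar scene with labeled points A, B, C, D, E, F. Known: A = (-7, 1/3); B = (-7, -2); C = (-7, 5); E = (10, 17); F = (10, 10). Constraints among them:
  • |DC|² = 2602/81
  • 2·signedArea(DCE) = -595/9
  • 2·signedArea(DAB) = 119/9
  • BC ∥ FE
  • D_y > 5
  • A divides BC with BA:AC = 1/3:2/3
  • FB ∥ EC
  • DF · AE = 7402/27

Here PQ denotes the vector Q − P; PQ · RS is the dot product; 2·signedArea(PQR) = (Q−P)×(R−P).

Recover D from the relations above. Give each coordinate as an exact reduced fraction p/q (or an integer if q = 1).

1. D_x = -4/3  [2·signedArea(DAB) = 119/9 ∩ 2·signedArea(DCE) = -595/9]
2. D_y = 46/9  [2·signedArea(DAB) = 119/9 ∩ 2·signedArea(DCE) = -595/9]
   → D = (-4/3, 46/9)

D = (-4/3, 46/9)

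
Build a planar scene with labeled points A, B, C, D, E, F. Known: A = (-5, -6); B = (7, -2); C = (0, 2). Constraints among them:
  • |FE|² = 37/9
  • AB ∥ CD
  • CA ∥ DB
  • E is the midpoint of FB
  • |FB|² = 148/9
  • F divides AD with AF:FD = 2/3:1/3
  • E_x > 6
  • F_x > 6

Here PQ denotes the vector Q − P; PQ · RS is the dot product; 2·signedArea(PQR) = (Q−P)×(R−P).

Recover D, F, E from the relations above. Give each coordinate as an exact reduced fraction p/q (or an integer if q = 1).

1. D_x = 12  [CA ∥ DB ∩ AB ∥ CD]
2. D_y = 6  [CA ∥ DB ∩ AB ∥ CD]
   → D = (12, 6)
3. F_x = 19/3  [F divides AD with AF:FD = 2/3:1/3]
4. F_y = 2  [F divides AD with AF:FD = 2/3:1/3]
   → F = (19/3, 2)
5. E_x = 20/3  [E is the midpoint of FB]
6. E_y = 0  [E is the midpoint of FB]
   → E = (20/3, 0)

D = (12, 6)
E = (20/3, 0)
F = (19/3, 2)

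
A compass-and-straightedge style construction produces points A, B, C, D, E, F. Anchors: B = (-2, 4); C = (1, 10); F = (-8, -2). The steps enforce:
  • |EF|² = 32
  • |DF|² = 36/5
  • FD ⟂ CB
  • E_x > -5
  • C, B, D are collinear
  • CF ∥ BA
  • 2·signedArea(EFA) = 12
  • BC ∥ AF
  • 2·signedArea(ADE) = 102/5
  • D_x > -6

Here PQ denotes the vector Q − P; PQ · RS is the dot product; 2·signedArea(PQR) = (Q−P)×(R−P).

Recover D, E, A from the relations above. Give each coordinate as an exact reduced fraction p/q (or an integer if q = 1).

A = (-11, -8)
D = (-28/5, -16/5)
E = (-4, 2)

1. D_x = -28/5  [C, B, D are collinear ∩ FD ⟂ CB]
2. D_y = -16/5  [C, B, D are collinear ∩ FD ⟂ CB]
   → D = (-28/5, -16/5)
3. A_x = -11  [BC ∥ AF ∩ CF ∥ BA]
4. A_y = -8  [BC ∥ AF ∩ CF ∥ BA]
   → A = (-11, -8)
5. E_x = -4  [2·signedArea(EFA) = 12 ∩ 2·signedArea(ADE) = 102/5]
6. E_y = 2  [2·signedArea(EFA) = 12 ∩ 2·signedArea(ADE) = 102/5]
   → E = (-4, 2)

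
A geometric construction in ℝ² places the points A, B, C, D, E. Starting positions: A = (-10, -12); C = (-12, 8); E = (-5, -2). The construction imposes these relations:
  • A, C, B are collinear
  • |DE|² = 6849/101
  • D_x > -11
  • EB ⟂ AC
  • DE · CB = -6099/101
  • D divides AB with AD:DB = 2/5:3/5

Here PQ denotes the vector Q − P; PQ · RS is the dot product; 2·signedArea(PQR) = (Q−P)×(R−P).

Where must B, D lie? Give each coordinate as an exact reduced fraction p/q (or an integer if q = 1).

1. B_x = -1105/101  [A, C, B are collinear ∩ EB ⟂ AC]
2. B_y = -262/101  [A, C, B are collinear ∩ EB ⟂ AC]
   → B = (-1105/101, -262/101)
3. D_x = -1048/101  [D divides AB with AD:DB = 2/5:3/5]
4. D_y = -832/101  [D divides AB with AD:DB = 2/5:3/5]
   → D = (-1048/101, -832/101)

B = (-1105/101, -262/101)
D = (-1048/101, -832/101)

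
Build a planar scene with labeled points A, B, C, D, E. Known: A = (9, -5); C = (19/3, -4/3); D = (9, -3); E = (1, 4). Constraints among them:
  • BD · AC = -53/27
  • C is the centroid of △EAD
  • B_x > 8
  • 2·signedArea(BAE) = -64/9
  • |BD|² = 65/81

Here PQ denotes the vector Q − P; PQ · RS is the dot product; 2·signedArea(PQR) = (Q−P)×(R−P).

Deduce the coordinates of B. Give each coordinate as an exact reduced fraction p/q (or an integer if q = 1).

B = (73/9, -28/9)

1. B_x = 73/9  [BD · AC = -53/27 ∩ 2·signedArea(BAE) = -64/9]
2. B_y = -28/9  [BD · AC = -53/27 ∩ 2·signedArea(BAE) = -64/9]
   → B = (73/9, -28/9)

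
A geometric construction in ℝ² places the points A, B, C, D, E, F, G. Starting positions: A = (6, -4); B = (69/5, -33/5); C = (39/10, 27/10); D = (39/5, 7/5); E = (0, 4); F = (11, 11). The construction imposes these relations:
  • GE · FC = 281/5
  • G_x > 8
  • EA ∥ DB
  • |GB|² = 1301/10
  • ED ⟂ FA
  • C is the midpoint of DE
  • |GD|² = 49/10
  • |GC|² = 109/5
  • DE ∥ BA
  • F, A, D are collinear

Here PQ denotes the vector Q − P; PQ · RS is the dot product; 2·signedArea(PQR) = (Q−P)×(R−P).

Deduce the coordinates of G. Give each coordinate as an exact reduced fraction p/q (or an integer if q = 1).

G = (17/2, 7/2)

1. G_x = 17/2  [line 71/10·x + 83/10·y + -447/5 = 0 ∩ |GC|² = 109/5]
2. G_y = 7/2  [line 71/10·x + 83/10·y + -447/5 = 0 ∩ |GC|² = 109/5]
   → G = (17/2, 7/2)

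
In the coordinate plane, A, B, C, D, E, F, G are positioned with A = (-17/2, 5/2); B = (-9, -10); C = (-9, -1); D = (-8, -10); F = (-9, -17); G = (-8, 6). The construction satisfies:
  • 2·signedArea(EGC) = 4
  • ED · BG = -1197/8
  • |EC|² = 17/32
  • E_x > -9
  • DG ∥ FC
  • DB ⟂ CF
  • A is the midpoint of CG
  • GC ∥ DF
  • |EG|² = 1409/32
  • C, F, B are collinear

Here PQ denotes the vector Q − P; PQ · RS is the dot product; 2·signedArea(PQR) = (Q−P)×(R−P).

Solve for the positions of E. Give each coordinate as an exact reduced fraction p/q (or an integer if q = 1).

E = (-67/8, -5/8)

1. E_x = -67/8  [ED · BG = -1197/8 ∩ 2·signedArea(EGC) = 4]
2. E_y = -5/8  [ED · BG = -1197/8 ∩ 2·signedArea(EGC) = 4]
   → E = (-67/8, -5/8)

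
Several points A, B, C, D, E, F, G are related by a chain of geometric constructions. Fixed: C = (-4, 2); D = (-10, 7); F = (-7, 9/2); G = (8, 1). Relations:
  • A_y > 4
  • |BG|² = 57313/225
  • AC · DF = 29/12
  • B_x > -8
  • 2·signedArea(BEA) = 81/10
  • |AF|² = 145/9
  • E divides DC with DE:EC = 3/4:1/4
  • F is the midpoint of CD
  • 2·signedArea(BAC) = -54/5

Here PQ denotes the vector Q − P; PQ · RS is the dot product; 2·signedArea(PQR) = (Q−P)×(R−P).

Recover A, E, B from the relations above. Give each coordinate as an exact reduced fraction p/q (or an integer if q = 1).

A = (-3, 25/6)
B = (-36/5, 88/15)
E = (-11/2, 13/4)

1. A_x = -3  [line -3·x + 5/2·y + -233/12 = 0 ∩ |AF|² = 145/9]
2. A_y = 25/6  [line -3·x + 5/2·y + -233/12 = 0 ∩ |AF|² = 145/9]
   → A = (-3, 25/6)
3. E_x = -11/2  [E divides DC with DE:EC = 3/4:1/4]
4. E_y = 13/4  [E divides DC with DE:EC = 3/4:1/4]
   → E = (-11/2, 13/4)
5. B_x = -36/5  [2·signedArea(BAC) = -54/5 ∩ 2·signedArea(BEA) = 81/10]
6. B_y = 88/15  [2·signedArea(BAC) = -54/5 ∩ 2·signedArea(BEA) = 81/10]
   → B = (-36/5, 88/15)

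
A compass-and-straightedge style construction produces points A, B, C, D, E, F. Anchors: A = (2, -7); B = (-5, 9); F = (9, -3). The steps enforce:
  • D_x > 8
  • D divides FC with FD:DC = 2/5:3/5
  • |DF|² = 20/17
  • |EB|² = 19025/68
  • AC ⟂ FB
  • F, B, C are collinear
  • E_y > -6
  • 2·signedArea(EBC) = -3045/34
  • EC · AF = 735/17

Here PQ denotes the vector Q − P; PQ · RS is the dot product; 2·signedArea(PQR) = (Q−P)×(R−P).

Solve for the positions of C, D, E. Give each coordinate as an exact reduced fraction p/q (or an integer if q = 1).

C = (118/17, -21/17)
D = (139/17, -39/17)
E = (55/17, -189/34)

1. C_x = 118/17  [F, B, C are collinear ∩ AC ⟂ FB]
2. C_y = -21/17  [F, B, C are collinear ∩ AC ⟂ FB]
   → C = (118/17, -21/17)
3. D_x = 139/17  [D divides FC with FD:DC = 2/5:3/5]
4. D_y = -39/17  [D divides FC with FD:DC = 2/5:3/5]
   → D = (139/17, -39/17)
5. E_x = 55/17  [EC · AF = 735/17 ∩ 2·signedArea(EBC) = -3045/34]
6. E_y = -189/34  [EC · AF = 735/17 ∩ 2·signedArea(EBC) = -3045/34]
   → E = (55/17, -189/34)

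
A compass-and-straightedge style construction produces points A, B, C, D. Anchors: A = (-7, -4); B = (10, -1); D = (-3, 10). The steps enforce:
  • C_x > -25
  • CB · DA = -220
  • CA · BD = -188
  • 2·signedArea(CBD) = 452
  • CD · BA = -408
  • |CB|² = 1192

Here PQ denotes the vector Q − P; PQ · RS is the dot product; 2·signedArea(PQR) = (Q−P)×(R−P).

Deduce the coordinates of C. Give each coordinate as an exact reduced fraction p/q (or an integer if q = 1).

C = (-24, -7)

1. C_x = -24  [CA · BD = -188 ∩ CD · BA = -408]
2. C_y = -7  [CA · BD = -188 ∩ CD · BA = -408]
   → C = (-24, -7)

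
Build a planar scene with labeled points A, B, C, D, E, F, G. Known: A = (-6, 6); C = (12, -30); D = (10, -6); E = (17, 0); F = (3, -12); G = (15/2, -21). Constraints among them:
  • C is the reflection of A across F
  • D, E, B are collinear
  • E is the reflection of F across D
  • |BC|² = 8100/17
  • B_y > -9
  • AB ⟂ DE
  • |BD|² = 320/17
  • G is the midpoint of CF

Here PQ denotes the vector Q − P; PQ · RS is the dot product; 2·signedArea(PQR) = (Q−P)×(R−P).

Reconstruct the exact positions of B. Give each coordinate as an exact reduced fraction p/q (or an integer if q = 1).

B = (114/17, -150/17)

1. B_x = 114/17  [D, E, B are collinear ∩ AB ⟂ DE]
2. B_y = -150/17  [D, E, B are collinear ∩ AB ⟂ DE]
   → B = (114/17, -150/17)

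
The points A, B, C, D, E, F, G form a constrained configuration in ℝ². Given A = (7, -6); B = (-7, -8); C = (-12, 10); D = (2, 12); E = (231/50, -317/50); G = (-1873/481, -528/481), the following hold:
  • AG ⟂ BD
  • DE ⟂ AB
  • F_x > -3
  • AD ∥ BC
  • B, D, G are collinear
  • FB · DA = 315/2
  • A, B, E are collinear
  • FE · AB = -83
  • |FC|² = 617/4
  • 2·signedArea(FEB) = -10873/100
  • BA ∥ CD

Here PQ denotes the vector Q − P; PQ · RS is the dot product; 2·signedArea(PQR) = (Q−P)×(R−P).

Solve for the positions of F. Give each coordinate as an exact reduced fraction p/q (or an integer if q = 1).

F = (-5/2, 2)

1. F_x = -5/2  [FE · AB = -83 ∩ 2·signedArea(FEB) = -10873/100]
2. F_y = 2  [FE · AB = -83 ∩ 2·signedArea(FEB) = -10873/100]
   → F = (-5/2, 2)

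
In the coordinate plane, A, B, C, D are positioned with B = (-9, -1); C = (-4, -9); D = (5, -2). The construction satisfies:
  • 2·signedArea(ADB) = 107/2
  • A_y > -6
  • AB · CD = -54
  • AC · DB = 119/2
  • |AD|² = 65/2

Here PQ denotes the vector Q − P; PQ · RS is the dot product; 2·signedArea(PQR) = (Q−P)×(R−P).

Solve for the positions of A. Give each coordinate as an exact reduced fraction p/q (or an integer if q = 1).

1. A_x = 1/2  [2·signedArea(ADB) = 107/2 ∩ AB · CD = -54]
2. A_y = -11/2  [2·signedArea(ADB) = 107/2 ∩ AB · CD = -54]
   → A = (1/2, -11/2)

A = (1/2, -11/2)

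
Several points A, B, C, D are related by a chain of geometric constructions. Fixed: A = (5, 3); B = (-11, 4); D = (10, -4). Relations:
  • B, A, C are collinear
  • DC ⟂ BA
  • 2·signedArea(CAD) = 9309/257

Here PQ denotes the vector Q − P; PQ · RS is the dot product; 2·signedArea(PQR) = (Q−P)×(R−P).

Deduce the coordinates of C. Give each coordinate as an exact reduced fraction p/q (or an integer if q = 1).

1. C_x = 2677/257  [B, A, C are collinear ∩ DC ⟂ BA]
2. C_y = 684/257  [B, A, C are collinear ∩ DC ⟂ BA]
   → C = (2677/257, 684/257)

C = (2677/257, 684/257)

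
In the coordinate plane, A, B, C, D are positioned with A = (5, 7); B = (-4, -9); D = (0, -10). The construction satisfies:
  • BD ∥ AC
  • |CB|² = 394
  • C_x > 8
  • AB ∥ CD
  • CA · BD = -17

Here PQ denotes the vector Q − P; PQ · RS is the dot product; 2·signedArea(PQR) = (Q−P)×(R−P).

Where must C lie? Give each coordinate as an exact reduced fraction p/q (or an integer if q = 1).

1. C_x = 9  [AB ∥ CD ∩ BD ∥ AC]
2. C_y = 6  [AB ∥ CD ∩ BD ∥ AC]
   → C = (9, 6)

C = (9, 6)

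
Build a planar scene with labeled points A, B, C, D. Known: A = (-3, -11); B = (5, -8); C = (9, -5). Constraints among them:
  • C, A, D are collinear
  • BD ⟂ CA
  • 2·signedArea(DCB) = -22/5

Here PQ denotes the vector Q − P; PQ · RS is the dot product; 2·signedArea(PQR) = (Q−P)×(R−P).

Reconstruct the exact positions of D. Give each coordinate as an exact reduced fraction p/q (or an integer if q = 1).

1. D_x = 23/5  [C, A, D are collinear ∩ BD ⟂ CA]
2. D_y = -36/5  [C, A, D are collinear ∩ BD ⟂ CA]
   → D = (23/5, -36/5)

D = (23/5, -36/5)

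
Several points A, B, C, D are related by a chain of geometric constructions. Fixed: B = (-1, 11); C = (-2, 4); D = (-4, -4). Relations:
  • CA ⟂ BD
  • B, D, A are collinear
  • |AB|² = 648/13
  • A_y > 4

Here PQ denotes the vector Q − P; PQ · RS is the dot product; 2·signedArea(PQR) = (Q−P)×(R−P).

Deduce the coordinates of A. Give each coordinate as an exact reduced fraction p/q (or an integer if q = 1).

A = (-31/13, 53/13)

1. A_x = -31/13  [B, D, A are collinear ∩ CA ⟂ BD]
2. A_y = 53/13  [B, D, A are collinear ∩ CA ⟂ BD]
   → A = (-31/13, 53/13)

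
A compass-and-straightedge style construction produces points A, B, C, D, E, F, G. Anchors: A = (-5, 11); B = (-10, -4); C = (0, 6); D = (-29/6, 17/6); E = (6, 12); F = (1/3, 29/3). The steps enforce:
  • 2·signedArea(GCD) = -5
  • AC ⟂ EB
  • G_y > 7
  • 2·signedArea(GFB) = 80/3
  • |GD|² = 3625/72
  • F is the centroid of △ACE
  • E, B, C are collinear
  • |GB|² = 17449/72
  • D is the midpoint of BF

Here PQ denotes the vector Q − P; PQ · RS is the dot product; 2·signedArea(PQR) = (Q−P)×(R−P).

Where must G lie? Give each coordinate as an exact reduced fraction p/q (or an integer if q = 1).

1. G_x = 7/12  [2·signedArea(GFB) = 80/3 ∩ 2·signedArea(GCD) = -5]
2. G_y = 89/12  [2·signedArea(GFB) = 80/3 ∩ 2·signedArea(GCD) = -5]
   → G = (7/12, 89/12)

G = (7/12, 89/12)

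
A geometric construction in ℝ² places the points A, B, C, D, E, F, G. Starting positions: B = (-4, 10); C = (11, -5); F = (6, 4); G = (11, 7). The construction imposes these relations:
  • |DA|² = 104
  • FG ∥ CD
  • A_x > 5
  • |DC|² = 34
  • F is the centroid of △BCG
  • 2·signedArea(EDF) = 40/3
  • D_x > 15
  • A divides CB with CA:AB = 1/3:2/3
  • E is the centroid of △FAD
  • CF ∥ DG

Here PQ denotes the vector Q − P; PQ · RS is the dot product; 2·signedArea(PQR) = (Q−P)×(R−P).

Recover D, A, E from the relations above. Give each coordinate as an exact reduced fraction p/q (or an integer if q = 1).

1. D_x = 16  [CF ∥ DG ∩ FG ∥ CD]
2. D_y = -2  [CF ∥ DG ∩ FG ∥ CD]
   → D = (16, -2)
3. A_x = 6  [A divides CB with CA:AB = 1/3:2/3]
4. A_y = 0  [A divides CB with CA:AB = 1/3:2/3]
   → A = (6, 0)
5. E_x = 28/3  [E is the centroid of △FAD]
6. E_y = 2/3  [E is the centroid of △FAD]
   → E = (28/3, 2/3)

A = (6, 0)
D = (16, -2)
E = (28/3, 2/3)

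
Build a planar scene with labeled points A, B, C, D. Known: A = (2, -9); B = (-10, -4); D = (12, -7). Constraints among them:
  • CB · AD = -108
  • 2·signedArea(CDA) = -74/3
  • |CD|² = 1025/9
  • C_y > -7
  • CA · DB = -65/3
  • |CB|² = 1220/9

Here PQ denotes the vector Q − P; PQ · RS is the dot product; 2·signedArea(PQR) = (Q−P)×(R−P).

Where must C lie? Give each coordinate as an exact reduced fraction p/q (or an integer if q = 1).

1. C_x = 4/3  [CB · AD = -108 ∩ 2·signedArea(CDA) = -74/3]
2. C_y = -20/3  [CB · AD = -108 ∩ 2·signedArea(CDA) = -74/3]
   → C = (4/3, -20/3)

C = (4/3, -20/3)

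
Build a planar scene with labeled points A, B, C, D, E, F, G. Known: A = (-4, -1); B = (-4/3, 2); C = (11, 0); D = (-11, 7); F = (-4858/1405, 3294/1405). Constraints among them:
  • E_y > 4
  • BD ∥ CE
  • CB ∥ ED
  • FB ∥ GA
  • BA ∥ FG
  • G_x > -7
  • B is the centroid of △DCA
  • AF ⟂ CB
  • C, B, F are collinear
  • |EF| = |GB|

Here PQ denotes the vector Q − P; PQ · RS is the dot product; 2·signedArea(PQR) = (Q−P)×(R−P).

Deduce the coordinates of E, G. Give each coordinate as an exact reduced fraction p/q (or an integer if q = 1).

1. E_x = 4/3  [CB ∥ ED ∩ BD ∥ CE]
2. E_y = 5  [CB ∥ ED ∩ BD ∥ CE]
   → E = (4/3, 5)
3. G_x = -25814/4215  [FB ∥ GA ∩ BA ∥ FG]
4. G_y = -921/1405  [FB ∥ GA ∩ BA ∥ FG]
   → G = (-25814/4215, -921/1405)

E = (4/3, 5)
G = (-25814/4215, -921/1405)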